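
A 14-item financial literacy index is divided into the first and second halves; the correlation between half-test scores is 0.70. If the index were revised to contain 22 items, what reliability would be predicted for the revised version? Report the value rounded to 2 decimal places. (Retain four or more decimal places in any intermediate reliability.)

Spearman-Brown correction (n = 2): r_full = 2·0.70/(1 + 0.70) = 0.8235
Length factor from 14 to 22 items: n = 22/14 = 1.5714
r_new = n·r_full / (1 + (n − 1)·r_full) = 1.2940 / 1.4705 ≈ 0.8800

0.88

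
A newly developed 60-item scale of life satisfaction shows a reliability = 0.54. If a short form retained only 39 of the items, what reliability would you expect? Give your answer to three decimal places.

The new length is 39/60 = 0.65 times the old.
By Spearman-Brown, r_new = n r / (1 + (n − 1) r).
r_new = 0.65·0.54 / [1 + (0.65 − 1)·0.54]
r_new = 0.3510 / 0.8110 ≈ 0.4328

0.433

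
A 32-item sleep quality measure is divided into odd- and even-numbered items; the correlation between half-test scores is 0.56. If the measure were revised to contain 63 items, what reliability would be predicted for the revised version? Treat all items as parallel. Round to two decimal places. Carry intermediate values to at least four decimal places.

First correct the split-half correlation to full-test reliability: r_full = 2 × 0.56 / (1 + 0.56) ≈ 0.7179
Then adjust to 63 items: n = 63/32 = 1.9688
r_new = n·r_full / (1 + (n − 1)·r_full) = 1.4134 / 1.6955 ≈ 0.8336

0.83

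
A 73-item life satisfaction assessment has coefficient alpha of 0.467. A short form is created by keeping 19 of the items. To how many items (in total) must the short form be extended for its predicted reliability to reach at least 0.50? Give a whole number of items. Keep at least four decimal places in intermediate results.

Short-form reliability: n = 19/73 = 0.2603; r_19 = n·r/(1+(n−1)r) ≈ 0.1857
Length factor from the short form to reach 0.50: n' = 0.50(1 − 0.1857) / [0.1857(1 − 0.50)] ≈ 4.3850
Total items = 4.3850 × 19 = 83.31, rounded up to 84.

84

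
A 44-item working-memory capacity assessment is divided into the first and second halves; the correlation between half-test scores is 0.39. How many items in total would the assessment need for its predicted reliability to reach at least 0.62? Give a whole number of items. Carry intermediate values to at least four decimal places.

r_full = 2(0.39)/(1 + 0.39) = 0.5612
n = r_tgt(1 − r_full) / [r_full(1 − r_tgt)] = 0.62 × 0.4388 / (0.5612 × 0.38) ≈ 1.2757
Required items = 1.2757 × 44 = 56.13, so 57 items.

57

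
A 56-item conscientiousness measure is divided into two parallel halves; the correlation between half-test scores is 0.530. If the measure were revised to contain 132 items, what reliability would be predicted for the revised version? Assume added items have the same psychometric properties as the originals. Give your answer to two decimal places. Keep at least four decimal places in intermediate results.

First correct the split-half correlation to full-test reliability: r_full = 2 × 0.530 / (1 + 0.530) ≈ 0.6928
Length factor from 56 to 132 items: n = 132/56 = 2.3571
r_new = n·r_full / (1 + (n − 1)·r_full) = 1.6330 / 1.9402 ≈ 0.8417

0.84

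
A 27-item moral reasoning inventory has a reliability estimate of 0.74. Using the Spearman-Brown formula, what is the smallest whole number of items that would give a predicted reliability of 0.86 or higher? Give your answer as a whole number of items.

59

Rearranging the Spearman-Brown formula for n,
n = r_target (1 − r_old) / [ r_old (1 − r_target) ]
n = [0.86 × 0.26] / [0.74 × 0.14]
  = 0.2236 / 0.1036 = 2.1583
2.1583 × 27 = 58.27 → 59 items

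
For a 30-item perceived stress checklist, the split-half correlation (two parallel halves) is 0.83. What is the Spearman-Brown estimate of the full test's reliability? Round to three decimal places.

0.907

Apply the Spearman-Brown correction with n = 2:
r_full = 2r_hh / (1 + r_hh) = 2 × 0.83 / (1 + 0.83)
r_full = 1.6600 / 1.8300 ≈ 0.9071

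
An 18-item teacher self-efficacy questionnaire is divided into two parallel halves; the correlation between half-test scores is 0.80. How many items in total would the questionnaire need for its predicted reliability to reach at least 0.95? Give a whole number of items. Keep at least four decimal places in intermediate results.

43

Corrected full-test reliability: r_full = 2 × 0.80 / (1 + 0.80) ≈ 0.8889
n = r_tgt(1 − r_full) / [r_full(1 − r_tgt)] = 0.95 × 0.1111 / (0.8889 × 0.05) ≈ 2.3747
Items = 2.3747 × 18 ≈ 42.74 → 43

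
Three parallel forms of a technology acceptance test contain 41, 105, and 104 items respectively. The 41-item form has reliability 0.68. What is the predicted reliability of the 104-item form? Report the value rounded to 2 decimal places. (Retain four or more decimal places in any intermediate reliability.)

The 105-item form is not needed; work directly from the 41-item form with n = 104/41 = 2.5366.
r_{104} = n·r / (1 + (n − 1)·r) = 1.7249 / 2.0449 ≈ 0.8435

0.84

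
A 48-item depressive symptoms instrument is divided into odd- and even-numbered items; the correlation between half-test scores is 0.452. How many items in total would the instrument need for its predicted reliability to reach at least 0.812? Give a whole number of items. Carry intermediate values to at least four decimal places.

Corrected full-test reliability: r_full = 2 × 0.452 / (1 + 0.452) ≈ 0.6226
Solve Spearman-Brown for n: n = 0.812(1 − 0.6226) / [0.6226(1 − 0.812)] = 2.6181
Required items = 2.6181 × 48 = 125.67, so 126 items.

126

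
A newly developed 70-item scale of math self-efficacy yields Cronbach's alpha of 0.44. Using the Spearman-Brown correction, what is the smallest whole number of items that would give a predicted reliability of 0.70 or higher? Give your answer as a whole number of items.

208

Rearranging the Spearman-Brown formula for n,
n = r_target (1 − r_old) / [ r_old (1 − r_target) ]
n = 0.70 × (1 − 0.44) / [ 0.44 × (1 − 0.70) ]
n = 0.3920 / 0.1320 ≈ 2.9697
So the test needs 2.9697 × 70 ≈ 207.88 items; rounding up, 208.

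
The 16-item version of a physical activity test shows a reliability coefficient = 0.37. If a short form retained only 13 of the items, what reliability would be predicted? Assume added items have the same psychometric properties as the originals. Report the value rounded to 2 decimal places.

Length ratio n = 13/16 = 0.8125
r_new = 0.8125·0.37 / [1 + (0.8125 − 1)·0.37]
r_new = 0.3006 / 0.9306 ≈ 0.3230

0.32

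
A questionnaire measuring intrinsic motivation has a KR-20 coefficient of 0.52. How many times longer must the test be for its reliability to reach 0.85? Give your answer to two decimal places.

5.23

Rearranging the Spearman-Brown formula for n,
n = r*(1 − r) / [ r (1 − r*) ]
n = 0.85 × (1 − 0.52) / [ 0.52 × (1 − 0.85) ]
n = 0.4080 / 0.0780 ≈ 5.2308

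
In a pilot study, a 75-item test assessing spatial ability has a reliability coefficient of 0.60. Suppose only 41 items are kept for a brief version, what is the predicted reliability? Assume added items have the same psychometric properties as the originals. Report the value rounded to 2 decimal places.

n = 41/75 = 0.5467
r_new = 0.5467·0.60 / [1 + (0.5467 − 1)·0.60]
r_new = 0.3280 / 0.7280 ≈ 0.4505

0.45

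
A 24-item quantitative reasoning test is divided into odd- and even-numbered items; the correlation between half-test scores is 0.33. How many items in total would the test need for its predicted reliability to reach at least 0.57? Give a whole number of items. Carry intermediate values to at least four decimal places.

33

r_full = 2(0.33)/(1 + 0.33) = 0.4962
Solve Spearman-Brown for n: n = 0.57(1 − 0.4962) / [0.4962(1 − 0.57)] = 1.3459
Required items = 1.3459 × 24 = 32.30, so 33 items.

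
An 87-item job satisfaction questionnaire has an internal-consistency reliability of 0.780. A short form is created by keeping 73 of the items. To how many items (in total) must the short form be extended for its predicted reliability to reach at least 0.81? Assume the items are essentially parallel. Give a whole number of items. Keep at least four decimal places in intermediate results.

Short-form reliability: n = 73/87 = 0.8391; r_73 = n·r/(1+(n−1)r) ≈ 0.7484
Then solve for n' with r_old = 0.7484, r_target = 0.81: n' = 0.81(1 − 0.7484)/[0.7484(1 − 0.81)] = 1.4332
Total items = 1.4332 × 73 = 104.62, rounded up to 105.

105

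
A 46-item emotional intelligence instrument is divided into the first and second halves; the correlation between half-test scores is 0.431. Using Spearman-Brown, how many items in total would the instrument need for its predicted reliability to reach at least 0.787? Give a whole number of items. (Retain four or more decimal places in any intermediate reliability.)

113

r_full = 2(0.431)/(1 + 0.431) = 0.6024
n = r_tgt(1 − r_full) / [r_full(1 − r_tgt)] = 0.787 × 0.3976 / (0.6024 × 0.213) ≈ 2.4387
Required items = 2.4387 × 46 = 112.18, so 113 items.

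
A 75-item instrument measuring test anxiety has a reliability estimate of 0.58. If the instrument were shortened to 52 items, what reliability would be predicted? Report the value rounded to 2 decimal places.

Length ratio n = 52/75 = 0.6933
r_new = 0.6933·0.58 / [1 + (0.6933 − 1)·0.58]
r_new = 0.4021 / 0.8221 ≈ 0.4891

0.49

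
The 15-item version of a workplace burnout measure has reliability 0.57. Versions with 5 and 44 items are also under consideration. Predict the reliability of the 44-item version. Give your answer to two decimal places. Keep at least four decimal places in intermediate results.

0.80

The 5-item form is not needed; work directly from the 15-item form with n = 44/15 = 2.9333.
r_{44} = n·r / (1 + (n − 1)·r) = 1.6720 / 2.1020 ≈ 0.7954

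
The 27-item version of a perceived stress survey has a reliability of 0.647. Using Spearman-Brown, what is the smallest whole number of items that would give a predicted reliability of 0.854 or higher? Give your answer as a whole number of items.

87

Rearranging the Spearman-Brown formula for n,
n = r_target (1 − r_old) / [ r_old (1 − r_target) ]
n = 0.854 × (1 − 0.647) / [ 0.647 × (1 − 0.854) ]
  = 0.301462 / 0.094462 = 3.1914
Items needed = n × 27 = 3.1914 × 27 ≈ 86.17 → round up to 87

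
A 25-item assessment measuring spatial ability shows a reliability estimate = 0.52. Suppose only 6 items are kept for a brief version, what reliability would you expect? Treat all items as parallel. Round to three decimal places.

n = 6/25 = 0.24
r_new = (0.24 × 0.52) / (1 + (0.24 − 1) × 0.52)
r_new = 0.1248 / 0.6048 ≈ 0.2063

0.206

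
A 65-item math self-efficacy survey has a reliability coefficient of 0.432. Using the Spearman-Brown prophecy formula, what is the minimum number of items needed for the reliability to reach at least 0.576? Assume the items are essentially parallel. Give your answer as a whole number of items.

117

n = [0.576 × 0.568] / [0.432 × 0.424]
  = 0.327168 / 0.183168 = 1.7862
1.7862 × 65 = 116.10 → 117 items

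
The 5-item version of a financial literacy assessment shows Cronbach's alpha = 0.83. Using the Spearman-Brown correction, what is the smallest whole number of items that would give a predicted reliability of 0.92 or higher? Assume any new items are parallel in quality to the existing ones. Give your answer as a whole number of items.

12

Invert Spearman-Brown to solve for n:
n = r*(1 − r) / [ r (1 − r*) ]
n = 0.92(1 − 0.83) / [0.83(1 − 0.92)]
  = 0.1564 / 0.0664 = 2.3554
So the test needs 2.3554 × 5 ≈ 11.78 items; rounding up, 12.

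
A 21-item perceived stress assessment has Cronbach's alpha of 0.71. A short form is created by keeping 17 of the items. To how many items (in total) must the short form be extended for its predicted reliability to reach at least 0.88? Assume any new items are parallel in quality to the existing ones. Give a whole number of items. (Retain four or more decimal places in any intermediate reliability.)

63

Short-form reliability: n = 17/21 = 0.8095; r_17 = n·r/(1+(n−1)r) ≈ 0.6646
Then solve for n' with r_old = 0.6646, r_target = 0.88: n' = 0.88(1 − 0.6646)/[0.6646(1 − 0.88)] = 3.7009
Total items = 3.7009 × 17 = 62.92, rounded up to 63.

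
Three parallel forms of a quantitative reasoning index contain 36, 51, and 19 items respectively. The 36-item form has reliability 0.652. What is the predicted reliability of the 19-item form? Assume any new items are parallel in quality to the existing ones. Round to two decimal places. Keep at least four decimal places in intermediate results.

The 51-item form is not needed; work directly from the 36-item form with n = 19/36 = 0.5278.
r_{19} = n·r / (1 + (n − 1)·r) = 0.3441 / 0.6921 ≈ 0.4972

0.50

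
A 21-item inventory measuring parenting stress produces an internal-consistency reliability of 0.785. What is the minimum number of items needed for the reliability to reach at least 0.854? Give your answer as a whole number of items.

Invert Spearman-Brown to solve for n:
n = r_target (1 − r_old) / [ r_old (1 − r_target) ]
n = [0.854 × 0.215] / [0.785 × 0.146]
  = 0.183610 / 0.114610 = 1.6020
1.6020 × 21 = 33.64 → 34 items

34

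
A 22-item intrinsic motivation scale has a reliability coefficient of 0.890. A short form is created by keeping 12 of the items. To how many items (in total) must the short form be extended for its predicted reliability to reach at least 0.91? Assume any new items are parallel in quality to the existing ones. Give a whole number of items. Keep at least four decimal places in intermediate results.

First, r for the 12-item form: n = 12/22 = 0.5455, so r_12 = 0.5455·0.890/(1 + (0.5455 − 1)·0.890) = 0.8153
Then solve for n' with r_old = 0.8153, r_target = 0.91: n' = 0.91(1 − 0.8153)/[0.8153(1 − 0.91)] = 2.2906
Items = 2.2906 × 12 ≈ 27.49 → 28

28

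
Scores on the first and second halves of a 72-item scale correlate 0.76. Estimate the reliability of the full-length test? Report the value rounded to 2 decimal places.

Each half is half the length of the full test, so the full test is n = 2 times a half.
r_full = 2(0.76) / (1 + 0.76)
       = 1.5200 / 1.7600 = 0.8636

0.86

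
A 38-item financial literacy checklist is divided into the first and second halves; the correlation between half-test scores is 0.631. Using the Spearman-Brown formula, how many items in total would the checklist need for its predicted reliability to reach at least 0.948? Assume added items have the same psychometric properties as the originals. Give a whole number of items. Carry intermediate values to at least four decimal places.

203

r_full = 2(0.631)/(1 + 0.631) = 0.7738
n = r_tgt(1 − r_full) / [r_full(1 − r_tgt)] = 0.948 × 0.2262 / (0.7738 × 0.052) ≈ 5.3293
Required items = 5.3293 × 38 = 202.51, so 203 items.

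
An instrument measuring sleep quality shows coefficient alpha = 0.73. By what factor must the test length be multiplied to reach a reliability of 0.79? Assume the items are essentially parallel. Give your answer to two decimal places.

n = 0.79 × (1 − 0.73) / [ 0.73 × (1 − 0.79) ]
n = 0.2133 / 0.1533 ≈ 1.3914

1.39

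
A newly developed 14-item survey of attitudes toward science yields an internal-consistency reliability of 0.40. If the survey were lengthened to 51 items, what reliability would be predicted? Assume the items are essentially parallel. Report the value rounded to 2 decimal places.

0.71

n = 51/14 = 3.6429
Apply the Spearman-Brown prophecy formula, r' = nr / [1 + (n − 1)r]:
r_new = (3.6429 × 0.40) / (1 + (3.6429 − 1) × 0.40)
     = 1.4572 / 2.0572 = 0.7083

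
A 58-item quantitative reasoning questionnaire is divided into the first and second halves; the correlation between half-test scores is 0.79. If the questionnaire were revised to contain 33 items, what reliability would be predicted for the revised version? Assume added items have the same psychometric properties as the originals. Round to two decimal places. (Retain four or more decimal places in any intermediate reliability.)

0.81

Spearman-Brown correction (n = 2): r_full = 2·0.79/(1 + 0.79) = 0.8827
Length factor from 58 to 33 items: n = 33/58 = 0.5690
r_new = n·r_full / (1 + (n − 1)·r_full) = 0.5023 / 0.6196 ≈ 0.8107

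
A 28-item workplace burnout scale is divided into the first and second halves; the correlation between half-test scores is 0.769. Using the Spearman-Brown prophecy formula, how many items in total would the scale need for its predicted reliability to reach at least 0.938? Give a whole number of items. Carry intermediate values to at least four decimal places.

64

r_full = 2(0.769)/(1 + 0.769) = 0.8694
n = r_tgt(1 − r_full) / [r_full(1 − r_tgt)] = 0.938 × 0.1306 / (0.8694 × 0.062) ≈ 2.2727
Items = 2.2727 × 28 ≈ 63.64 → 64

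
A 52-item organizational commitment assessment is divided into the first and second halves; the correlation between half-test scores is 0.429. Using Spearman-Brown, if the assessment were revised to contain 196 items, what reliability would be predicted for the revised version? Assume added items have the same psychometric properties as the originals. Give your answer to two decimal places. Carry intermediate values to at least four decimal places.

0.85

Spearman-Brown correction (n = 2): r_full = 2·0.429/(1 + 0.429) = 0.6004
Length factor from 52 to 196 items: n = 196/52 = 3.7692
r_new = n·r_full / (1 + (n − 1)·r_full) = 2.2630 / 2.6626 ≈ 0.8499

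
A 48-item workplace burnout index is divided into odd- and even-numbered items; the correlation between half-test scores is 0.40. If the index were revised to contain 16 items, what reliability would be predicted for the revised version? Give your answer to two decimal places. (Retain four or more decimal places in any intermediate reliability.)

0.31

Spearman-Brown correction (n = 2): r_full = 2·0.40/(1 + 0.40) = 0.5714
Length factor from 48 to 16 items: n = 16/48 = 0.3333
r_new = n·r_full / (1 + (n − 1)·r_full) = 0.1904 / 0.6190 ≈ 0.3076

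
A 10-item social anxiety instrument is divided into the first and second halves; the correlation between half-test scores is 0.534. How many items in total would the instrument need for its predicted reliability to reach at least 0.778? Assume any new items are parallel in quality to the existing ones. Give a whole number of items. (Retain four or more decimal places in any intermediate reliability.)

16

Corrected full-test reliability: r_full = 2 × 0.534 / (1 + 0.534) ≈ 0.6962
Solve Spearman-Brown for n: n = 0.778(1 − 0.6962) / [0.6962(1 − 0.778)] = 1.5293
Required items = 1.5293 × 10 = 15.29, so 16 items.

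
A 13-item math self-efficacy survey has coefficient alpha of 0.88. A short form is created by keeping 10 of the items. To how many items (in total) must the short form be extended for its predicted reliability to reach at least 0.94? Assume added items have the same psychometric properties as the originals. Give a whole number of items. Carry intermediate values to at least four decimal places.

28

Short-form reliability: n = 10/13 = 0.7692; r_10 = n·r/(1+(n−1)r) ≈ 0.8494
Length factor from the short form to reach 0.94: n' = 0.94(1 − 0.8494) / [0.8494(1 − 0.94)] ≈ 2.7777
Items = 2.7777 × 10 ≈ 27.78 → 28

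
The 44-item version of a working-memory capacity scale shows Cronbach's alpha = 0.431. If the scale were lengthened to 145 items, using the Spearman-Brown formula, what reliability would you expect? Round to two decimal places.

0.71

The new length is 145/44 = 3.2955 times the old.
r_new = 3.2955·0.431 / [1 + (3.2955 − 1)·0.431]
     = 1.4204 / 1.9894 = 0.7140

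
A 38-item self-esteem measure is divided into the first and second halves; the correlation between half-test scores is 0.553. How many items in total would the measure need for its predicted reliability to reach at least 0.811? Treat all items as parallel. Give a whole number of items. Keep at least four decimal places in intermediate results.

66

r_full = 2(0.553)/(1 + 0.553) = 0.7122
n = r_tgt(1 − r_full) / [r_full(1 − r_tgt)] = 0.811 × 0.2878 / (0.7122 × 0.189) ≈ 1.7340
Items = 1.7340 × 38 ≈ 65.89 → 66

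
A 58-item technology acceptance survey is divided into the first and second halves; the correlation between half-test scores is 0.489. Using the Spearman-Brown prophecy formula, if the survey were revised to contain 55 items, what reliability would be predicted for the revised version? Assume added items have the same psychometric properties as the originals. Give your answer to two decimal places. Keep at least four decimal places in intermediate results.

Spearman-Brown correction (n = 2): r_full = 2·0.489/(1 + 0.489) = 0.6568
Length factor from 58 to 55 items: n = 55/58 = 0.9483
r_new = n·r_full / (1 + (n − 1)·r_full) = 0.6228 / 0.9660 ≈ 0.6447

0.64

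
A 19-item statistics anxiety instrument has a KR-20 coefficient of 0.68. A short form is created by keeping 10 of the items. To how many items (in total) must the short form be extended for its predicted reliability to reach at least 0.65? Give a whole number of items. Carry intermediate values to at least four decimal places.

17

First, r for the 10-item form: n = 10/19 = 0.5263, so r_10 = 0.5263·0.68/(1 + (0.5263 − 1)·0.68) = 0.5279
Length factor from the short form to reach 0.65: n' = 0.65(1 − 0.5279) / [0.5279(1 − 0.65)] ≈ 1.6608
Total items = 1.6608 × 10 = 16.61, rounded up to 17.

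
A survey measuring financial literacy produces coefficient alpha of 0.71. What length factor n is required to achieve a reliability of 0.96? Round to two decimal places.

9.80

Spearman-Brown solved for the length factor n:
n = r*(1 − r) / [ r (1 − r*) ]
n = 0.96(1 − 0.71) / [0.71(1 − 0.96)]
  = 0.2784 / 0.0284 = 9.8028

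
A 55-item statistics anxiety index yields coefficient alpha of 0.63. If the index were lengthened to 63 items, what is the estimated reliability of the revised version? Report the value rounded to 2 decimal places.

The new length is 63/55 = 1.1455 times the old.
Spearman-Brown: r_new = n·r / (1 + (n − 1)·r)
r_new = (1.1455 × 0.63) / (1 + (1.1455 − 1) × 0.63)
     = 0.7217 / 1.0917 = 0.6611

0.66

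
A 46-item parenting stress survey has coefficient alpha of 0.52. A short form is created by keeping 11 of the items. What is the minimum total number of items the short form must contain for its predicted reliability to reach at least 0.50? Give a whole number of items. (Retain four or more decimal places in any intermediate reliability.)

Short-form reliability: n = 11/46 = 0.2391; r_11 = n·r/(1+(n−1)r) ≈ 0.2057
Then solve for n' with r_old = 0.2057, r_target = 0.50: n' = 0.50(1 − 0.2057)/[0.2057(1 − 0.50)] = 3.8614
Items = 3.8614 × 11 ≈ 42.48 → 43

43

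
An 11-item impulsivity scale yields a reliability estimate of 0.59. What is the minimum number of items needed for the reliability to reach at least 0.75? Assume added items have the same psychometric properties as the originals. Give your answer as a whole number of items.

23

Spearman-Brown solved for the length factor n:
n = r*(1 − r) / [ r (1 − r*) ]
n = 0.75 × (1 − 0.59) / [ 0.59 × (1 − 0.75) ]
n = 0.3075 / 0.1475 ≈ 2.0847
2.0847 × 11 = 22.93 → 23 items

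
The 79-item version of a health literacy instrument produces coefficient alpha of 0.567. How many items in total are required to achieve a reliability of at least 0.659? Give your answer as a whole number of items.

117

Spearman-Brown solved for the length factor n:
n = r*(1 − r) / [ r (1 − r*) ]
n = 0.659 × (1 − 0.567) / [ 0.567 × (1 − 0.659) ]
n = 0.285347 / 0.193347 ≈ 1.4758
Items needed = n × 79 = 1.4758 × 79 ≈ 116.59 → round up to 117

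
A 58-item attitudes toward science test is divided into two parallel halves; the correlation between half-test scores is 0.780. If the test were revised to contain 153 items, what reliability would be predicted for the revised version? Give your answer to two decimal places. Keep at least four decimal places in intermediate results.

Full-test reliability from the split-half r: r_full = 2(0.780)/(1 + 0.780) = 0.8764
Then adjust to 153 items: n = 153/58 = 2.6379
r_new = n·r_full / (1 + (n − 1)·r_full) = 2.3119 / 2.4355 ≈ 0.9493

0.95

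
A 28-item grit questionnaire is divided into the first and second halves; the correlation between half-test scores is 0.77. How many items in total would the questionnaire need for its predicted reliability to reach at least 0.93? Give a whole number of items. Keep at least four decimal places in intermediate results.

56

Corrected full-test reliability: r_full = 2 × 0.77 / (1 + 0.77) ≈ 0.8701
Solve Spearman-Brown for n: n = 0.93(1 − 0.8701) / [0.8701(1 − 0.93)] = 1.9835
Required items = 1.9835 × 28 = 55.54, so 56 items.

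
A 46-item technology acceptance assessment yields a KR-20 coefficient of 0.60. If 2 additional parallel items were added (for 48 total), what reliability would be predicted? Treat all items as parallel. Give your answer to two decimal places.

n = 48/46 = 1.0435
r_new = 1.0435·0.60 / [1 + (1.0435 − 1)·0.60]
     = 0.6261 / 1.0261 = 0.6102

0.61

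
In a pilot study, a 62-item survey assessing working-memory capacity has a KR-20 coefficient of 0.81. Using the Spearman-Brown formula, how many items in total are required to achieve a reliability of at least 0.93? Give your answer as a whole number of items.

n = [0.93 × 0.19] / [0.81 × 0.07]
n = 0.1767 / 0.0567 ≈ 3.1164
3.1164 × 62 = 193.22 → 194 items

194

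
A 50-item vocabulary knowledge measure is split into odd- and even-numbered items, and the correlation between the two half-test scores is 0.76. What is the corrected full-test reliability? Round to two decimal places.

0.86

Each half is half the length of the full test, so the full test is n = 2 times a half.
r_full = 2r_hh / (1 + r_hh) = 2 × 0.76 / (1 + 0.76)
       = 1.5200 / 1.7600 = 0.8636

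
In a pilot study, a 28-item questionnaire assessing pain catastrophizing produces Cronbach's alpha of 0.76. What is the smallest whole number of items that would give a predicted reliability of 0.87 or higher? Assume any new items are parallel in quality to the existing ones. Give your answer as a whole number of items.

n = [0.87 × 0.24] / [0.76 × 0.13]
n = 0.2088 / 0.0988 ≈ 2.1134
So the test needs 2.1134 × 28 ≈ 59.18 items; rounding up, 60.

60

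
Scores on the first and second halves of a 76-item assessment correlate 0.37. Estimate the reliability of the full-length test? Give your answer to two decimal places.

0.54

r_full = 2(0.37) / (1 + 0.37)
       = 0.7400 / 1.3700 = 0.5401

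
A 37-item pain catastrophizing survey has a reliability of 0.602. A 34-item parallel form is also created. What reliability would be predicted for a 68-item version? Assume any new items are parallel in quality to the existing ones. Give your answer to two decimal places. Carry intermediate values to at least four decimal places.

0.74

Only the ratio of lengths matters: n = 68/37 = 1.8378
r_{68} = n·r / (1 + (n − 1)·r) = 1.1064 / 1.5044 ≈ 0.7354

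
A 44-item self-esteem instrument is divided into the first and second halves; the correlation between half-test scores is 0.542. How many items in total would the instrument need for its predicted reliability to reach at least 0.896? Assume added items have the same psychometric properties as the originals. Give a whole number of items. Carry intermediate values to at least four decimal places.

161

Corrected full-test reliability: r_full = 2 × 0.542 / (1 + 0.542) ≈ 0.7030
Solve Spearman-Brown for n: n = 0.896(1 − 0.7030) / [0.7030(1 − 0.896)] = 3.6398
Items = 3.6398 × 44 ≈ 160.15 → 161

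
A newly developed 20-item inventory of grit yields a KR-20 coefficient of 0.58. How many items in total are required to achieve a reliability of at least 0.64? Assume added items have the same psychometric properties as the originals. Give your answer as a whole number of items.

Invert Spearman-Brown to solve for n:
n = r*(1 − r) / [ r (1 − r*) ]
n = [0.64 × 0.42] / [0.58 × 0.36]
n = 0.2688 / 0.2088 ≈ 1.2874
Items needed = n × 20 = 1.2874 × 20 ≈ 25.75 → round up to 26

26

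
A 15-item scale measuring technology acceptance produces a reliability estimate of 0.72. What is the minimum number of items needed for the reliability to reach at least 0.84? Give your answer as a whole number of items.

Invert Spearman-Brown to solve for n:
n = r_target (1 − r_old) / [ r_old (1 − r_target) ]
n = 0.84 × (1 − 0.72) / [ 0.72 × (1 − 0.84) ]
  = 0.2352 / 0.1152 = 2.0417
2.0417 × 15 = 30.63 → 31 items

31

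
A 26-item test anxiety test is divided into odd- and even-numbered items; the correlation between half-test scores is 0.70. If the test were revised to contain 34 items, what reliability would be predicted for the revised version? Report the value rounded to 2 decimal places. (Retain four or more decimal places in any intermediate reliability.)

Full-test reliability from the split-half r: r_full = 2(0.70)/(1 + 0.70) = 0.8235
Then adjust to 34 items: n = 34/26 = 1.3077
r_new = n·r_full / (1 + (n − 1)·r_full) = 1.0769 / 1.2534 ≈ 0.8592

0.86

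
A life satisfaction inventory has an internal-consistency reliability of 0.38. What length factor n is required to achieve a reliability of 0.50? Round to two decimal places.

Rearranging the Spearman-Brown formula for n,
n = r*(1 − r) / [ r (1 − r*) ]
n = 0.50(1 − 0.38) / [0.38(1 − 0.50)]
n = 0.3100 / 0.1900 ≈ 1.6316

1.63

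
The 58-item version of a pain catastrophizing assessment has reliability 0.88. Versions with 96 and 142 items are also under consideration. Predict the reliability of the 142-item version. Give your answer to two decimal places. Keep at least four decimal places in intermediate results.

Only the ratio of lengths matters: n = 142/58 = 2.4483
r_{142} = n·r / (1 + (n − 1)·r) = 2.1545 / 2.2745 ≈ 0.9472

0.95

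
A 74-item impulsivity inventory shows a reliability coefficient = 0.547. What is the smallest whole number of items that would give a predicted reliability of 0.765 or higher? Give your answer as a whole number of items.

200

Spearman-Brown solved for the length factor n:
n = r*(1 − r) / [ r (1 − r*) ]
n = 0.765 × (1 − 0.547) / [ 0.547 × (1 − 0.765) ]
n = 0.346545 / 0.128545 ≈ 2.6959
2.6959 × 74 = 199.50 → 200 items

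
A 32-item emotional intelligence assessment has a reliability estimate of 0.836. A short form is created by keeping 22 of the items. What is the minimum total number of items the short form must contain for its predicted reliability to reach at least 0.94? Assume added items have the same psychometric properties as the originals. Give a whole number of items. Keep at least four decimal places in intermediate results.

Short-form reliability: n = 22/32 = 0.6875; r_22 = n·r/(1+(n−1)r) ≈ 0.7780
Then solve for n' with r_old = 0.7780, r_target = 0.94: n' = 0.94(1 − 0.7780)/[0.7780(1 − 0.94)] = 4.4704
Total items = 4.4704 × 22 = 98.35, rounded up to 99.

99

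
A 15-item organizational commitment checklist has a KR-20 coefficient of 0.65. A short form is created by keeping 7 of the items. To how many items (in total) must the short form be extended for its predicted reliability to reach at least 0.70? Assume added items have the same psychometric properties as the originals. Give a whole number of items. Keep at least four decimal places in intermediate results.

19

First, r for the 7-item form: n = 7/15 = 0.4667, so r_7 = 0.4667·0.65/(1 + (0.4667 − 1)·0.65) = 0.4643
Then solve for n' with r_old = 0.4643, r_target = 0.70: n' = 0.70(1 − 0.4643)/[0.4643(1 − 0.70)] = 2.6922
Items = 2.6922 × 7 ≈ 18.85 → 19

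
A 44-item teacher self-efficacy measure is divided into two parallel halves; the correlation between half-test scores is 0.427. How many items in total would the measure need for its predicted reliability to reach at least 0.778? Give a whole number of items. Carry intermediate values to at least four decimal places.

Corrected full-test reliability: r_full = 2 × 0.427 / (1 + 0.427) ≈ 0.5985
n = r_tgt(1 − r_full) / [r_full(1 − r_tgt)] = 0.778 × 0.4015 / (0.5985 × 0.222) ≈ 2.3510
Required items = 2.3510 × 44 = 103.44, so 104 items.

104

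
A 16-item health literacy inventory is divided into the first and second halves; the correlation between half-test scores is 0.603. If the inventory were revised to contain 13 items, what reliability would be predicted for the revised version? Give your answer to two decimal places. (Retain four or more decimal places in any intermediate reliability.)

0.71

Spearman-Brown correction (n = 2): r_full = 2·0.603/(1 + 0.603) = 0.7523
Then adjust to 13 items: n = 13/16 = 0.8125
r_new = n·r_full / (1 + (n − 1)·r_full) = 0.6112 / 0.8589 ≈ 0.7116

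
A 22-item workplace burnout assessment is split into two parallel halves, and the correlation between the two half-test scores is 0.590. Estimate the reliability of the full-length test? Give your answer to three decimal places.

r_full = 2(0.590) / (1 + 0.590)
r_full = 1.1800 / 1.5900 ≈ 0.7421

0.742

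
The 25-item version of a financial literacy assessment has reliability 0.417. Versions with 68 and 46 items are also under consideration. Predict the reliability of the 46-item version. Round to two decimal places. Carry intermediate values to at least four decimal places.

0.57

Only the ratio of lengths matters: n = 46/25 = 1.8400
r_{46} = n·r / (1 + (n − 1)·r) = 0.7673 / 1.3503 ≈ 0.5682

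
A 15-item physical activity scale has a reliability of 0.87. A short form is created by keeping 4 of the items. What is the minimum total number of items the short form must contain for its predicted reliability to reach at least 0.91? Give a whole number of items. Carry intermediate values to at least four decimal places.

23

Short-form reliability: n = 4/15 = 0.2667; r_4 = n·r/(1+(n−1)r) ≈ 0.6409
Length factor from the short form to reach 0.91: n' = 0.91(1 − 0.6409) / [0.6409(1 − 0.91)] ≈ 5.6653
Items = 5.6653 × 4 ≈ 22.66 → 23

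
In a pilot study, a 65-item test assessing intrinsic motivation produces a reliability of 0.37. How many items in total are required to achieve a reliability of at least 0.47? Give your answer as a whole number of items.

Spearman-Brown solved for the length factor n:
n = r_target (1 − r_old) / [ r_old (1 − r_target) ]
n = 0.47 × (1 − 0.37) / [ 0.37 × (1 − 0.47) ]
n = 0.2961 / 0.1961 ≈ 1.5099
1.5099 × 65 = 98.14 → 99 items

99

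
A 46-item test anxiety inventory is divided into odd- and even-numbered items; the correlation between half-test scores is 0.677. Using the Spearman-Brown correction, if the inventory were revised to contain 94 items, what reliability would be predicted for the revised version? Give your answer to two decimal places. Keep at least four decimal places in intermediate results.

First correct the split-half correlation to full-test reliability: r_full = 2 × 0.677 / (1 + 0.677) ≈ 0.8074
Then adjust to 94 items: n = 94/46 = 2.0435
r_new = n·r_full / (1 + (n − 1)·r_full) = 1.6499 / 1.8425 ≈ 0.8955

0.90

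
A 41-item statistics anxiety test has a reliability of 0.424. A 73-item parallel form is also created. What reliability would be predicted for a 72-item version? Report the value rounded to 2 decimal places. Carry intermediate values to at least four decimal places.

Only the ratio of lengths matters: n = 72/41 = 1.7561
r_{72} = n·r / (1 + (n − 1)·r) = 0.7446 / 1.3206 ≈ 0.5638

0.56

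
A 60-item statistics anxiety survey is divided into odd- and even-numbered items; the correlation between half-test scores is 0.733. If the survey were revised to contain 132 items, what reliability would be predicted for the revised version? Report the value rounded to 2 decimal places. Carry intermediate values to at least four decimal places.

First correct the split-half correlation to full-test reliability: r_full = 2 × 0.733 / (1 + 0.733) ≈ 0.8459
Then adjust to 132 items: n = 132/60 = 2.2000
r_new = n·r_full / (1 + (n − 1)·r_full) = 1.8610 / 2.0151 ≈ 0.9235

0.92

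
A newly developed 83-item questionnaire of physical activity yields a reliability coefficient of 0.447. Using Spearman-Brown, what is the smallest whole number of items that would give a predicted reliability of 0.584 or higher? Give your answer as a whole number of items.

Spearman-Brown solved for the length factor n:
n = r_target (1 − r_old) / [ r_old (1 − r_target) ]
n = [0.584 × 0.553] / [0.447 × 0.416]
  = 0.322952 / 0.185952 = 1.7367
1.7367 × 83 = 144.15 → 145 items

145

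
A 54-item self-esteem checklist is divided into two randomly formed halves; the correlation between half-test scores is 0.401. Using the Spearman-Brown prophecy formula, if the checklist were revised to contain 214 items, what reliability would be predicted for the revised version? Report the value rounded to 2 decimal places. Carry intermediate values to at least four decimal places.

First correct the split-half correlation to full-test reliability: r_full = 2 × 0.401 / (1 + 0.401) ≈ 0.5724
Length factor from 54 to 214 items: n = 214/54 = 3.9630
r_new = n·r_full / (1 + (n − 1)·r_full) = 2.2684 / 2.6960 ≈ 0.8414

0.84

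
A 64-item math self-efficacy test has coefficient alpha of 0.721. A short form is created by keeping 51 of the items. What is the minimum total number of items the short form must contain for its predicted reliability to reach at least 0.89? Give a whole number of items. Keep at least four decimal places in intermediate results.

First, r for the 51-item form: n = 51/64 = 0.7969, so r_51 = 0.7969·0.721/(1 + (0.7969 − 1)·0.721) = 0.6731
Length factor from the short form to reach 0.89: n' = 0.89(1 − 0.6731) / [0.6731(1 − 0.89)] ≈ 3.9295
Total items = 3.9295 × 51 = 200.40, rounded up to 201.

201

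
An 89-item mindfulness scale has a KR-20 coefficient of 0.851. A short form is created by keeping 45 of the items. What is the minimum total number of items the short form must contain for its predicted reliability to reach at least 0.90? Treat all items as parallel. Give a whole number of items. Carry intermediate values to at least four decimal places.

First, r for the 45-item form: n = 45/89 = 0.5056, so r_45 = 0.5056·0.851/(1 + (0.5056 − 1)·0.851) = 0.7428
Then solve for n' with r_old = 0.7428, r_target = 0.90: n' = 0.90(1 − 0.7428)/[0.7428(1 − 0.90)] = 3.1163
Items = 3.1163 × 45 ≈ 140.23 → 141

141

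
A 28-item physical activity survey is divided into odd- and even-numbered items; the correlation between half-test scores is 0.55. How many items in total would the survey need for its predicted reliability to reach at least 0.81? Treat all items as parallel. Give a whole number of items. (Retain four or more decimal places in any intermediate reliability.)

Corrected full-test reliability: r_full = 2 × 0.55 / (1 + 0.55) ≈ 0.7097
n = r_tgt(1 − r_full) / [r_full(1 − r_tgt)] = 0.81 × 0.2903 / (0.7097 × 0.19) ≈ 1.7438
Required items = 1.7438 × 28 = 48.83, so 49 items.

49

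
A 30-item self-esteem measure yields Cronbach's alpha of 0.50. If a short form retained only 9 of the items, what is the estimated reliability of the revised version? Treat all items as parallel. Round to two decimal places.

n = 9/30 = 0.3
Apply the Spearman-Brown prophecy formula, r' = nr / [1 + (n − 1)r]:
r_new = 0.3·0.50 / [1 + (0.3 − 1)·0.50]
r_new = 0.1500 / 0.6500 ≈ 0.2308

0.23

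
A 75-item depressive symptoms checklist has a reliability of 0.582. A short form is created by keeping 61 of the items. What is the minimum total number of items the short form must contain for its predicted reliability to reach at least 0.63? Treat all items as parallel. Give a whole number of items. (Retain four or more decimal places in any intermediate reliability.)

First, r for the 61-item form: n = 61/75 = 0.8133, so r_61 = 0.8133·0.582/(1 + (0.8133 − 1)·0.582) = 0.5310
Then solve for n' with r_old = 0.5310, r_target = 0.63: n' = 0.63(1 − 0.5310)/[0.5310(1 − 0.63)] = 1.5039
Total items = 1.5039 × 61 = 91.74, rounded up to 92.

92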